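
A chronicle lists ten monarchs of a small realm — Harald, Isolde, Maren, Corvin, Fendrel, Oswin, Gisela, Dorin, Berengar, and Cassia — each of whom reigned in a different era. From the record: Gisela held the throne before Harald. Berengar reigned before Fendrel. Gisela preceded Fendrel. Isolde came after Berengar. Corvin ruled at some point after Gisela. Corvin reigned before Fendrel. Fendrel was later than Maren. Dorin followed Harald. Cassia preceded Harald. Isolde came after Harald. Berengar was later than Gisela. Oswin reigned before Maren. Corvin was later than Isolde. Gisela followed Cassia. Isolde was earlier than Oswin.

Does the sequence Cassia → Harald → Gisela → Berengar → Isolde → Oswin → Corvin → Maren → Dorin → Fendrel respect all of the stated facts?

no

The constraints require Gisela before Harald, but in the proposed sequence Harald appears ahead of Gisela. That one violation is enough.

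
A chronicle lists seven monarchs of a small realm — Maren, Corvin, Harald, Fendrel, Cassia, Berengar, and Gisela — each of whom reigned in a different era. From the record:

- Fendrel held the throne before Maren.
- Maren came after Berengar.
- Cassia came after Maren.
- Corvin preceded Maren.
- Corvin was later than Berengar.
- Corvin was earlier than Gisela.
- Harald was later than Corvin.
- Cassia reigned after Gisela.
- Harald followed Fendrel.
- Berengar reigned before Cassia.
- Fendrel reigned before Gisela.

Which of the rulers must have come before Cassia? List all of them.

Directly stated before Cassia: Berengar, Gisela, and Maren.
Corvin reaches Cassia via Corvin → Maren → Cassia.
Fendrel reaches Cassia via Fendrel → Gisela → Cassia.
No chain forces Harald ahead of Cassia.

Berengar, Corvin, Fendrel, Gisela, Maren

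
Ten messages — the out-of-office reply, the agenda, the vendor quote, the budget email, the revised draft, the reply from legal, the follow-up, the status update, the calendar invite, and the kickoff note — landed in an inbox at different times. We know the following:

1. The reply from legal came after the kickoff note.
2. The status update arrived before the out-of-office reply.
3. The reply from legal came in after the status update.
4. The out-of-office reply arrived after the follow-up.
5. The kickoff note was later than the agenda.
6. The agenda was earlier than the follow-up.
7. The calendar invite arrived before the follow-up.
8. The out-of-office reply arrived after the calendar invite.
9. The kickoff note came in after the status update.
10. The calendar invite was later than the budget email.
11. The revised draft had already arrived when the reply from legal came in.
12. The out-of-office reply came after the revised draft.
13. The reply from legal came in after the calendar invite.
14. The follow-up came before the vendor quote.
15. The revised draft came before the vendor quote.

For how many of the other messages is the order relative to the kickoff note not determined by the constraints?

Forced before the kickoff note: the agenda and the status update; forced after the kickoff note: the reply from legal.
That leaves the budget email, the calendar invite, the follow-up, the out-of-office reply, the revised draft, and the vendor quote with no forced order relative to the kickoff note — 6.

6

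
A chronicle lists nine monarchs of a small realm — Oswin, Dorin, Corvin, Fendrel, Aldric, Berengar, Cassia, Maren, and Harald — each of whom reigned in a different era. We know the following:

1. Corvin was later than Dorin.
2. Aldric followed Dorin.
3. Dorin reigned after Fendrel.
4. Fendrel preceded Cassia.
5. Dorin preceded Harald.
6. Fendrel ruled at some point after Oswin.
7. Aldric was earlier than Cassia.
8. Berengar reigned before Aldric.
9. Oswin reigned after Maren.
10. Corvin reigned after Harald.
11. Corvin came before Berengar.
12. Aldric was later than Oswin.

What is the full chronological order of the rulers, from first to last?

Maren, Oswin, Fendrel, Dorin, Harald, Corvin, Berengar, Aldric, Cassia

The constraints fix every adjacent pair, so only one ordering works:
Maren → Oswin → Fendrel → Dorin → Harald → Corvin → Berengar → Aldric → Cassia.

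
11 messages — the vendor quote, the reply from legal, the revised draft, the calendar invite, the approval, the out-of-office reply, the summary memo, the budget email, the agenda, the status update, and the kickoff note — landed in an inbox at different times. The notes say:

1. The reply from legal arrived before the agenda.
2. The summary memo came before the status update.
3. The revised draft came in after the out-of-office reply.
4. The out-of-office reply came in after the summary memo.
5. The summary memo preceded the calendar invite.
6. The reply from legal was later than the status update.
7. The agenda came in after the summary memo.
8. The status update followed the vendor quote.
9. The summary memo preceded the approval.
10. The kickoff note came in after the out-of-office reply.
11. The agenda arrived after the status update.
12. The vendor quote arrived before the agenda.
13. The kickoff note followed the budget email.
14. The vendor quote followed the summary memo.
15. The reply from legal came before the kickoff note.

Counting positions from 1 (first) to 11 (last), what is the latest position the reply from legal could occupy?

The reply from legal must come before the agenda and the kickoff note — 2 messages forced after it.
Everything else can be placed before the reply from legal in some valid order, so the reply from legal can sit as late as position 11 − 2 = 9.

9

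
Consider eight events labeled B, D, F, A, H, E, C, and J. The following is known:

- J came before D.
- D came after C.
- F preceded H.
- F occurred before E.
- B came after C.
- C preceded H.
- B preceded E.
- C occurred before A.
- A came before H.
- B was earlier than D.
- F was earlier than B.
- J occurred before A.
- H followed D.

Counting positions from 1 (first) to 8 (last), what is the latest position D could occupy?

D must come before H — 1 event forced after it.
Everything else can be placed before D in some valid order, so D can sit as late as position 8 − 1 = 7.

7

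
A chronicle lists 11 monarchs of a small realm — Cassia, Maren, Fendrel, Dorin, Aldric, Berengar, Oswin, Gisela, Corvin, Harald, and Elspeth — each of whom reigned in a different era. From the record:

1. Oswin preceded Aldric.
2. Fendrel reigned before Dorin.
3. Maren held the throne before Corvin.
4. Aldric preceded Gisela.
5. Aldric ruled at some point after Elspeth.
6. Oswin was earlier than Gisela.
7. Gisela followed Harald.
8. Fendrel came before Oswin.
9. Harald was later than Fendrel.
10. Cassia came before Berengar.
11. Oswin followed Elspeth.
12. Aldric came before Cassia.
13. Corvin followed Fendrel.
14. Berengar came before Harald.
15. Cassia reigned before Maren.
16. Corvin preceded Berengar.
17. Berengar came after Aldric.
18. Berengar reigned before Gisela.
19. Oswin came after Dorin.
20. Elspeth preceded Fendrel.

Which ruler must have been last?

Every other ruler has a chain of constraints placing them before Gisela, so Gisela is last.

Gisela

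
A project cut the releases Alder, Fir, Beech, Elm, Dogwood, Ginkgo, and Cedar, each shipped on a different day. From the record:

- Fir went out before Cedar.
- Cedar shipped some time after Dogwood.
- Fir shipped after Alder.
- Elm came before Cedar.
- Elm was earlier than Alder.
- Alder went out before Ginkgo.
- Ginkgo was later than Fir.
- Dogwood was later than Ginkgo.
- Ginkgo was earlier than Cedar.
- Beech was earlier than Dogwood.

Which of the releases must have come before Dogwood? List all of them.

Directly stated before Dogwood: Beech and Ginkgo.
Alder reaches Dogwood via Alder → Ginkgo → Dogwood.
Elm reaches Dogwood via Elm → Alder → Ginkgo → Dogwood.
Fir reaches Dogwood via Fir → Ginkgo → Dogwood.
No chain forces Cedar ahead of Dogwood.

Alder, Beech, Elm, Fir, Ginkgo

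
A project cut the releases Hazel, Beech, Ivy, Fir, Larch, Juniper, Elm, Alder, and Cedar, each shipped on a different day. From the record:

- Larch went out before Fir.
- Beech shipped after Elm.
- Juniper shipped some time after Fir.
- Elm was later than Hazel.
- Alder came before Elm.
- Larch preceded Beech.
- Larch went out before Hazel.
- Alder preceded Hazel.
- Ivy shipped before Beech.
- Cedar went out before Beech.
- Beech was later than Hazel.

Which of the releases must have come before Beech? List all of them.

Alder, Cedar, Elm, Hazel, Ivy, Larch

Directly stated before Beech: Cedar, Elm, Hazel, Ivy, and Larch.
Alder reaches Beech via Alder → Elm → Beech.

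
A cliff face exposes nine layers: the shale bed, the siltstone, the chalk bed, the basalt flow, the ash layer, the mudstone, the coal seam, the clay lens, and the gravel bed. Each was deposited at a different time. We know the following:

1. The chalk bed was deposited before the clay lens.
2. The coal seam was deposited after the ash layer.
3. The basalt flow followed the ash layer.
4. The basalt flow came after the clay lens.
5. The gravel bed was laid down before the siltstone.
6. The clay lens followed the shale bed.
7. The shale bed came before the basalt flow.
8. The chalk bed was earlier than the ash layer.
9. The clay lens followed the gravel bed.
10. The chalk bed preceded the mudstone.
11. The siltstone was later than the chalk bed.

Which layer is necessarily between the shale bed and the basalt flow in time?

Tracing the constraints gives the shale bed → the clay lens → the basalt flow, so the clay lens sits after the shale bed and before the basalt flow.
No other layer is forced both after the shale bed and before the basalt flow.

the clay lens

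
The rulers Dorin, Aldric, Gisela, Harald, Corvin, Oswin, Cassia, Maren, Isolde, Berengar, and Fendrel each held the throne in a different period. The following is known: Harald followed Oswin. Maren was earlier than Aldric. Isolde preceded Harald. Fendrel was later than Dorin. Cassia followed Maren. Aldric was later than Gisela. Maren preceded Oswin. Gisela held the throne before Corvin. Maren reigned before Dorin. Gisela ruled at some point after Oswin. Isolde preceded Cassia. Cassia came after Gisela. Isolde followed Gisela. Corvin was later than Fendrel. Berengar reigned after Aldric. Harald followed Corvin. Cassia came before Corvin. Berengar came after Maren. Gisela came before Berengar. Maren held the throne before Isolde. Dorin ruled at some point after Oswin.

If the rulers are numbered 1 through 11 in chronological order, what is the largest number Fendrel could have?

9

Fendrel must come before Corvin and Harald — 2 rulers forced after them.
Everything else can be placed before Fendrel in some valid order, so Fendrel can sit as late as position 11 − 2 = 9.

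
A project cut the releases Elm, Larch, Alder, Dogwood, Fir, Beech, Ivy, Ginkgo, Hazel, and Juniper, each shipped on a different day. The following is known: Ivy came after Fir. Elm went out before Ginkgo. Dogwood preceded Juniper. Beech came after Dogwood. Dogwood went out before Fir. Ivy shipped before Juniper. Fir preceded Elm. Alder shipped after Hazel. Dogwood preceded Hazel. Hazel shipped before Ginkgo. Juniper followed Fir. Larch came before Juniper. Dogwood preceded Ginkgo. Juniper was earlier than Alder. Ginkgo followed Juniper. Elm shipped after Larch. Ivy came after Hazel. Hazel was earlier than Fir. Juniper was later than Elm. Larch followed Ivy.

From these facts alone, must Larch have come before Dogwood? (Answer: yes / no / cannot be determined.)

Tracing the constraints gives Dogwood → Hazel → Ivy → Larch, so Dogwood must come before Larch.
That means Larch cannot be before Dogwood.

no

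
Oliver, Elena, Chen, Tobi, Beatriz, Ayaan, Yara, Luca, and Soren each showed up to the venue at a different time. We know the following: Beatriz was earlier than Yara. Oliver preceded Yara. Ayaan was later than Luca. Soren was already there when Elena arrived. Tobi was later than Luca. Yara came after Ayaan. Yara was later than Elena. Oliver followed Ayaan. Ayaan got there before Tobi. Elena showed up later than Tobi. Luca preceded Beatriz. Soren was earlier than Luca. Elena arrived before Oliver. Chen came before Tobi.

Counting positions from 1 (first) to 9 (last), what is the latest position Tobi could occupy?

Tobi must come before Elena, Oliver, and Yara — 3 guests forced after them.
Everything else can be placed before Tobi in some valid order, so Tobi can sit as late as position 9 − 3 = 6.

6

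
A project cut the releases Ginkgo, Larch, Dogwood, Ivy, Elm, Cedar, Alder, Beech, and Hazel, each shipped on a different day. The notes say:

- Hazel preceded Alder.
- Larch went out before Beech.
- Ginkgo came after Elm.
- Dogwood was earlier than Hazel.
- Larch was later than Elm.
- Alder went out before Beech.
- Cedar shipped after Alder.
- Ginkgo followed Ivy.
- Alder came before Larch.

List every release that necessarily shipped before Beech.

Alder, Dogwood, Elm, Hazel, Larch

Directly stated before Beech: Alder and Larch.
Dogwood reaches Beech via Dogwood → Hazel → Alder → Beech.
Elm reaches Beech via Elm → Larch → Beech.
Hazel reaches Beech via Hazel → Alder → Beech.
No chain forces Ginkgo (or any of the others) ahead of Beech.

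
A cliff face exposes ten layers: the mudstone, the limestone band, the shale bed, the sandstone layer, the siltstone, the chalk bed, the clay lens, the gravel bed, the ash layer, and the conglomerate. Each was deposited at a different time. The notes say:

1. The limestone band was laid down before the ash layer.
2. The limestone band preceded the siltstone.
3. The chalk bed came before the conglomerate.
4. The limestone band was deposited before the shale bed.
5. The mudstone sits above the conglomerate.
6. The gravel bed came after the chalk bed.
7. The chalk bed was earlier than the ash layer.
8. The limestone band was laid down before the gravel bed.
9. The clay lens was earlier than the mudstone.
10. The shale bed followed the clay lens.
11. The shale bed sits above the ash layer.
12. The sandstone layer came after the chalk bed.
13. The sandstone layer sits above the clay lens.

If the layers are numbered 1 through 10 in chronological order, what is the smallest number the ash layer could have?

The chalk bed and the limestone band must both come before the ash layer — 2 forced predecessors.
Nothing else is forced ahead of the ash layer, so its earliest slot is position 2 + 1 = 3.

3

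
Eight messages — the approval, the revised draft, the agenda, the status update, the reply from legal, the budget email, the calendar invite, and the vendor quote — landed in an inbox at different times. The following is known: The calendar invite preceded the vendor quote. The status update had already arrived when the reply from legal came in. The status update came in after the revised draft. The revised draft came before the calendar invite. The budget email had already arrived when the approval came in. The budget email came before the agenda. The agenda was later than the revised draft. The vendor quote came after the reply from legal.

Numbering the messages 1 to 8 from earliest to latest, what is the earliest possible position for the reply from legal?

3

The revised draft and the status update must both come before the reply from legal — 2 forced predecessors.
Nothing else is forced ahead of the reply from legal, so its earliest slot is position 2 + 1 = 3.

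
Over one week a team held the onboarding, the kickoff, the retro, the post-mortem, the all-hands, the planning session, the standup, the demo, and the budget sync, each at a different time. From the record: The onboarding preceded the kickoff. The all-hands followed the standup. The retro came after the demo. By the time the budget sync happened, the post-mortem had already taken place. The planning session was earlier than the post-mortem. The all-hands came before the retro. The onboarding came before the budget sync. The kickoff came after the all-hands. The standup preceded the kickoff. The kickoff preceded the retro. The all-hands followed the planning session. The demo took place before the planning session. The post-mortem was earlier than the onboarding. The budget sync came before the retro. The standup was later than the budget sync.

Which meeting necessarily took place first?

The demo has a chain of constraints placing it before every other meeting, so the demo must be first.

the demo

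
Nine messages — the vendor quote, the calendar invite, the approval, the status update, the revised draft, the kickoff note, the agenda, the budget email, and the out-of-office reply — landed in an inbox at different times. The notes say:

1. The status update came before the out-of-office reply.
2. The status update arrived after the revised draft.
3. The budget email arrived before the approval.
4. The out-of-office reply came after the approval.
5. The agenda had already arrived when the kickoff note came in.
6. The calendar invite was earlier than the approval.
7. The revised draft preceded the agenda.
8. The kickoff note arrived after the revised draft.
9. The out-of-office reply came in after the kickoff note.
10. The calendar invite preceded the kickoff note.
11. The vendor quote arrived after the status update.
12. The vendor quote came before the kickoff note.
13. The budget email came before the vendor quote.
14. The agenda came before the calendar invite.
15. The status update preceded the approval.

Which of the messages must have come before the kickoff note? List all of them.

the agenda, the budget email, the calendar invite, the revised draft, the status update, the vendor quote

Directly stated before the kickoff note: the agenda, the calendar invite, the revised draft, and the vendor quote.
The budget email reaches the kickoff note via the budget email → the vendor quote → the kickoff note.
The status update reaches the kickoff note via the status update → the vendor quote → the kickoff note.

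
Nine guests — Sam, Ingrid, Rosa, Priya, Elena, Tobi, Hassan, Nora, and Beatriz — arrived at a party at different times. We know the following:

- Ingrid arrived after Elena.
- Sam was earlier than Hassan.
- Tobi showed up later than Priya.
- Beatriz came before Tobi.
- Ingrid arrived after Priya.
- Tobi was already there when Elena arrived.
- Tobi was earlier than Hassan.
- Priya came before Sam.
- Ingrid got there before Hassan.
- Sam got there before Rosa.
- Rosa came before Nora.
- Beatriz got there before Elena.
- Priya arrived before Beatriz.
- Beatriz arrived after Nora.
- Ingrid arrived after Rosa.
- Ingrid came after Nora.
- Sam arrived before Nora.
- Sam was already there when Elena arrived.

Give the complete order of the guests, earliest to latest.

Priya, Sam, Rosa, Nora, Beatriz, Tobi, Elena, Ingrid, Hassan

The constraints fix every adjacent pair, so only one ordering works:
Priya → Sam → Rosa → Nora → Beatriz → Tobi → Elena → Ingrid → Hassan.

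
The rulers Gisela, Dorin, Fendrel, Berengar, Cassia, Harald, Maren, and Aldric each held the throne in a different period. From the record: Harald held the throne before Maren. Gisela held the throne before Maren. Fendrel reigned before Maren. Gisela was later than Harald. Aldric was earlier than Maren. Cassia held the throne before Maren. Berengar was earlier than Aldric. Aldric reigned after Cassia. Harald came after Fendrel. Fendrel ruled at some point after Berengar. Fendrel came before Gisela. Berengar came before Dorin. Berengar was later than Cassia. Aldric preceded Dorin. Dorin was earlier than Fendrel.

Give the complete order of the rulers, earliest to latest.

The constraints fix every adjacent pair, so only one ordering works:
Cassia → Berengar → Aldric → Dorin → Fendrel → Harald → Gisela → Maren.

Cassia, Berengar, Aldric, Dorin, Fendrel, Harald, Gisela, Maren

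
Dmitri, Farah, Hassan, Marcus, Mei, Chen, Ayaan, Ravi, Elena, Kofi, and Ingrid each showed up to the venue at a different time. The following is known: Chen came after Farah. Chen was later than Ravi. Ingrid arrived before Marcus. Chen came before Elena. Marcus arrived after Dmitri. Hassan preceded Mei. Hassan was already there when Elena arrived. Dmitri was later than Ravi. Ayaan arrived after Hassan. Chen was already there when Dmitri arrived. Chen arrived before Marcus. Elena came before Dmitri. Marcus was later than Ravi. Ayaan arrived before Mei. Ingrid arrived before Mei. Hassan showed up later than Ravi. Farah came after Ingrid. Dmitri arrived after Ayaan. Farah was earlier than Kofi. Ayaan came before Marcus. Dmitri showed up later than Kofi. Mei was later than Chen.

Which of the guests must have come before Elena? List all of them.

Directly stated before Elena: Chen and Hassan.
Farah reaches Elena via Farah → Chen → Elena.
Ingrid reaches Elena via Ingrid → Farah → Chen → Elena.
Ravi reaches Elena via Ravi → Chen → Elena.
No chain forces Kofi (or any of the others) ahead of Elena.

Chen, Farah, Hassan, Ingrid, Ravi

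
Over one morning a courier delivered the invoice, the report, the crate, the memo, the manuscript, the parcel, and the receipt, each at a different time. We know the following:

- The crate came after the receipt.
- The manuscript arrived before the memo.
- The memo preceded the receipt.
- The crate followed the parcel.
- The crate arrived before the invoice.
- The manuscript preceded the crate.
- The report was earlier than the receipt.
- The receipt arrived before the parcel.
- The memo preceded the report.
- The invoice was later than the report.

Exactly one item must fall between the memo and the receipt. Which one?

Tracing the constraints gives the memo → the report → the receipt, so the report sits after the memo and before the receipt.
No other item is forced both after the memo and before the receipt.

the report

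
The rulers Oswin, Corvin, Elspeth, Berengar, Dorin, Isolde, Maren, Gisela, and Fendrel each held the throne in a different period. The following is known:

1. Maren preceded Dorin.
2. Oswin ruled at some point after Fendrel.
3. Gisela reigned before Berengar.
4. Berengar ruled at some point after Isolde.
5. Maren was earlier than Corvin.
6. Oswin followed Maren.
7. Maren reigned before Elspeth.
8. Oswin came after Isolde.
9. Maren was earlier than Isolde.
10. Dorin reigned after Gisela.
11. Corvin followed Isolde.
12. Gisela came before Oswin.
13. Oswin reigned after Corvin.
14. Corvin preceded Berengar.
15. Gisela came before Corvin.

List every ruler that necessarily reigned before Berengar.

Corvin, Gisela, Isolde, Maren

Directly stated before Berengar: Corvin, Gisela, and Isolde.
Maren reaches Berengar via Maren → Corvin → Berengar.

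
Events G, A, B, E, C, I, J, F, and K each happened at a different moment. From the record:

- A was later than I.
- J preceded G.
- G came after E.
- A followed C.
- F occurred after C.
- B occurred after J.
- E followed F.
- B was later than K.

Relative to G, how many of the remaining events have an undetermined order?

Forced before G: C, E, F, and J.
That leaves A, B, I, and K with no forced order relative to G — 4.

4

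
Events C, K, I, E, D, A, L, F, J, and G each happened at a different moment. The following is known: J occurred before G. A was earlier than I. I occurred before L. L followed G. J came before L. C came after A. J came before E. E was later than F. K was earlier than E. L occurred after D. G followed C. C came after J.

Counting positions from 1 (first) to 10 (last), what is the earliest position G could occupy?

A, C, and J must all come before G — 3 forced predecessors.
Nothing else is forced ahead of G, so its earliest slot is position 3 + 1 = 4.

4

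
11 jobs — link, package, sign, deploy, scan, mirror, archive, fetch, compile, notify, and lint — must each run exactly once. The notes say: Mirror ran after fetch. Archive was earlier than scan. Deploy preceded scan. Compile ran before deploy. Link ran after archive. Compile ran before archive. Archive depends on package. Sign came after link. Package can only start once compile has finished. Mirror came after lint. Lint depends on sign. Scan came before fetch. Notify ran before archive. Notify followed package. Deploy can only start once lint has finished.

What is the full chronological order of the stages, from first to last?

The constraints fix every adjacent pair, so only one ordering works:
compile → package → notify → archive → link → sign → lint → deploy → scan → fetch → mirror.

compile, package, notify, archive, link, sign, lint, deploy, scan, fetch, mirror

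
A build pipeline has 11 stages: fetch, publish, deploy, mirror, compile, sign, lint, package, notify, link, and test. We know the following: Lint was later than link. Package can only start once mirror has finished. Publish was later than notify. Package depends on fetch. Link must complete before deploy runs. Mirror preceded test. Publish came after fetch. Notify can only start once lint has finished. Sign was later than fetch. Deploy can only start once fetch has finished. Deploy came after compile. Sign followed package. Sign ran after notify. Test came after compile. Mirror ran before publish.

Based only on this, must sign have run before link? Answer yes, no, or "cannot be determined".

no

Tracing the constraints gives link → lint → notify → sign, so link must come before sign.
That means sign cannot be before link.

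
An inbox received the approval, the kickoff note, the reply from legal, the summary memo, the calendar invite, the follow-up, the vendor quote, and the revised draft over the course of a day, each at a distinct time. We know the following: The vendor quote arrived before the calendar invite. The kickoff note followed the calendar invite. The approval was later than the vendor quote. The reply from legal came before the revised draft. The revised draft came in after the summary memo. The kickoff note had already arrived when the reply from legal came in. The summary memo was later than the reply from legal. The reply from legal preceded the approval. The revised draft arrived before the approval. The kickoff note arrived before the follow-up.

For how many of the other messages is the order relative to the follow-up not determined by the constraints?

Forced before the follow-up: the calendar invite, the kickoff note, and the vendor quote.
That leaves the approval, the reply from legal, the revised draft, and the summary memo with no forced order relative to the follow-up — 4.

4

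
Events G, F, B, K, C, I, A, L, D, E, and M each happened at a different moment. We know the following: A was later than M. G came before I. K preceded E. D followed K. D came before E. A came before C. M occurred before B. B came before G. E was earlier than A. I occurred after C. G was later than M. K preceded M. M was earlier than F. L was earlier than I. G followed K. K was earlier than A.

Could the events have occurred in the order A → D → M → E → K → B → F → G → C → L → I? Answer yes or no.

The constraints require K before D, but in the proposed sequence D appears ahead of K. That one violation is enough.

no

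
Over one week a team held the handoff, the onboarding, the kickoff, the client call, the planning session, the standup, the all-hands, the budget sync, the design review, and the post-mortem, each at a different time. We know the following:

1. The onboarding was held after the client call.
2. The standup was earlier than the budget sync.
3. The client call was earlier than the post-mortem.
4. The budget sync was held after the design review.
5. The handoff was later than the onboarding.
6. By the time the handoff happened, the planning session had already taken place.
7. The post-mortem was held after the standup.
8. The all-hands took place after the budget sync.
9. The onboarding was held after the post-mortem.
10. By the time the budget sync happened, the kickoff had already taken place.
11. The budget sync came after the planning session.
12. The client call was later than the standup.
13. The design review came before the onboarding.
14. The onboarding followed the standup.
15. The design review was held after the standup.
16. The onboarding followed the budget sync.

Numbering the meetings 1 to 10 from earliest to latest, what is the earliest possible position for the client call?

The standup must come before the client call — 1 forced predecessor.
Nothing else is forced ahead of the client call, so its earliest slot is position 1 + 1 = 2.

2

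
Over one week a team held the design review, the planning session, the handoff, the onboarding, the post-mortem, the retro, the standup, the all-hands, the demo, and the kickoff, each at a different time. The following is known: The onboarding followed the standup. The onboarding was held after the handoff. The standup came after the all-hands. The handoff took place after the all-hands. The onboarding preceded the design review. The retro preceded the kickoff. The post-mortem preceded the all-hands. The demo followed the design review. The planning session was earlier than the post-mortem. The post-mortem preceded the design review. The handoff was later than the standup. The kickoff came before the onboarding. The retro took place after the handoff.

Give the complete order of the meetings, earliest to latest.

The constraints fix every adjacent pair, so only one ordering works:
the planning session → the post-mortem → the all-hands → the standup → the handoff → the retro → the kickoff → the onboarding → the design review → the demo.

the planning session, the post-mortem, the all-hands, the standup, the handoff, the retro, the kickoff, the onboarding, the design review, the demo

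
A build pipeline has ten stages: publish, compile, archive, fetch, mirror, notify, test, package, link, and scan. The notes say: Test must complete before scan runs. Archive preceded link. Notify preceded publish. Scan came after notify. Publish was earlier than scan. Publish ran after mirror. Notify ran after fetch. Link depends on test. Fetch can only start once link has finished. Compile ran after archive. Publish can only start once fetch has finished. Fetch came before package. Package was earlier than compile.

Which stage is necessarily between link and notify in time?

Tracing the constraints gives link → fetch → notify, so fetch sits after link and before notify.
No other stage is forced both after link and before notify.

fetch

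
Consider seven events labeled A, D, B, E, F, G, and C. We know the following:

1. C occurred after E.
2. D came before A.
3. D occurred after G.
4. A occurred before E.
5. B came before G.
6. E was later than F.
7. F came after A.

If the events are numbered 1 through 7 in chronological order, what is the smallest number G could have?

2

B must come before G — 1 forced predecessor.
Nothing else is forced ahead of G, so its earliest slot is position 1 + 1 = 2.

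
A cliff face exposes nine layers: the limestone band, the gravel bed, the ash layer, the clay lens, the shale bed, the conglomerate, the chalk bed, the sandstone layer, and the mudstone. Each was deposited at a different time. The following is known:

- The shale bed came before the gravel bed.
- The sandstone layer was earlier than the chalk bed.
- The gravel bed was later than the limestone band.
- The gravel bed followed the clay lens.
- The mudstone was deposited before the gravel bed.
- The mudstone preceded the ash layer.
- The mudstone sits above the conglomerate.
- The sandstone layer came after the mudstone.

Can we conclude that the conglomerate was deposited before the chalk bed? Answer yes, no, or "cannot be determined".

Chain the constraints: the conglomerate → the mudstone → the sandstone layer → the chalk bed. Each link is directly stated, so the conglomerate comes before the chalk bed.

yes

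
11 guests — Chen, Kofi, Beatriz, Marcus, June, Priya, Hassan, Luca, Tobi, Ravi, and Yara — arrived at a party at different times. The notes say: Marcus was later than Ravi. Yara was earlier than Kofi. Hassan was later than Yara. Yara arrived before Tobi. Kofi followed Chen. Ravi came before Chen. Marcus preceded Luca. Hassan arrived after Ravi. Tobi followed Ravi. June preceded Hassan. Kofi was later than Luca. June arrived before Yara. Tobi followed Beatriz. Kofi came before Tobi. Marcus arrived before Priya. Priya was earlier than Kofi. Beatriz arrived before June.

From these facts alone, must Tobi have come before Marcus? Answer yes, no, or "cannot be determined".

no

Tracing the constraints gives Marcus → Luca → Kofi → Tobi, so Marcus must come before Tobi.
That means Tobi cannot be before Marcus.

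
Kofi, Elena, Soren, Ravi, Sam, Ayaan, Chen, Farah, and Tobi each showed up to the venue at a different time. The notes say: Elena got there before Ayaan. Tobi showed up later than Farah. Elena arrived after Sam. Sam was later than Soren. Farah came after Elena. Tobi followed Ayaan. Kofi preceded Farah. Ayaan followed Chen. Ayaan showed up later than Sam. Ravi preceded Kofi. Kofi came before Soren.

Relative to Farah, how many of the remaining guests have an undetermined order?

Forced before Farah: Elena, Kofi, Ravi, Sam, and Soren; forced after Farah: Tobi.
That leaves Ayaan and Chen with no forced order relative to Farah — 2.

2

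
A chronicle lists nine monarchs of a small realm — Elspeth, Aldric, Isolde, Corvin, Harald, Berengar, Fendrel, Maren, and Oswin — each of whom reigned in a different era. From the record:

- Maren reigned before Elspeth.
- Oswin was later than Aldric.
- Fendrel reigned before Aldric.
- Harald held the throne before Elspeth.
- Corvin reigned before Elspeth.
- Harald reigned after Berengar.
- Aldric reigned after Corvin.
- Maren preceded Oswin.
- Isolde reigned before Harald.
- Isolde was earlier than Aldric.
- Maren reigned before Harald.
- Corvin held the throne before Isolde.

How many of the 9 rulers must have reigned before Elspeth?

Directly stated before Elspeth: Corvin, Harald, and Maren.
Berengar reaches Elspeth via Berengar → Harald → Elspeth.
Isolde reaches Elspeth via Isolde → Harald → Elspeth.
No chain forces Oswin (or any of the others) ahead of Elspeth.
That's Berengar, Corvin, Harald, Isolde, and Maren — 5 in all.

5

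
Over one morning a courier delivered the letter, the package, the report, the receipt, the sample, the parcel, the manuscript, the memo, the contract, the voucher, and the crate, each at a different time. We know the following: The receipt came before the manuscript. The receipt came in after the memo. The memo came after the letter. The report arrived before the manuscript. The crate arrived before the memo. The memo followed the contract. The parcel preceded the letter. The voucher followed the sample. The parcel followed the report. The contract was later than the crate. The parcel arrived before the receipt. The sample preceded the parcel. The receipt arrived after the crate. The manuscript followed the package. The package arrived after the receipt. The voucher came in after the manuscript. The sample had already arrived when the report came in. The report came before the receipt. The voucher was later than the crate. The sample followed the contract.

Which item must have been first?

The crate has a chain of constraints placing it before every other item, so the crate must be first.

the crate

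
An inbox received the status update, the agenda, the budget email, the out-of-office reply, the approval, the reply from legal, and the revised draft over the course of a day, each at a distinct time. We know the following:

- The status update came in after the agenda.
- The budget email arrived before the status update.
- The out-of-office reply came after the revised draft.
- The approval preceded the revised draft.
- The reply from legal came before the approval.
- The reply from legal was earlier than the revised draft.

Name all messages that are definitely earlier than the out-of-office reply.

the approval, the reply from legal, the revised draft

Directly stated before the out-of-office reply: the revised draft.
The approval reaches the out-of-office reply via the approval → the revised draft → the out-of-office reply.
The reply from legal reaches the out-of-office reply via the reply from legal → the revised draft → the out-of-office reply.
No chain forces the agenda (or any of the others) ahead of the out-of-office reply.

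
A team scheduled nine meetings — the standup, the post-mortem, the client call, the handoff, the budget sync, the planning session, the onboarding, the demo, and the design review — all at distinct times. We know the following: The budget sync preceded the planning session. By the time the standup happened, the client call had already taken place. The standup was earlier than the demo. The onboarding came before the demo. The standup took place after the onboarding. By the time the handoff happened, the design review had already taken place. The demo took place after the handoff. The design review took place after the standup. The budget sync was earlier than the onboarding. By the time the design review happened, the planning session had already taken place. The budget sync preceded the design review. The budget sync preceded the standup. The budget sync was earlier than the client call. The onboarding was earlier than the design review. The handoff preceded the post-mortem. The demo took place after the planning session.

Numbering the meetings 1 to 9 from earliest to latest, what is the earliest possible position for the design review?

6

The budget sync, the client call, the onboarding, the planning session, and the standup must all come before the design review — 5 forced predecessors.
Nothing else is forced ahead of the design review, so its earliest slot is position 5 + 1 = 6.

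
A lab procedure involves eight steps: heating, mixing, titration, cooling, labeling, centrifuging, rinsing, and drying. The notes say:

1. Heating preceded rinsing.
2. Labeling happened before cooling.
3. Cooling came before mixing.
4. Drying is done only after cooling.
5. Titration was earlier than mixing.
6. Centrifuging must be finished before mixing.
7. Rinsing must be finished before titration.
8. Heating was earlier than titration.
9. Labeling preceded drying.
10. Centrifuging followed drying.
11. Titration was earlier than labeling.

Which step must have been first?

Heating has a chain of constraints placing it before every other step, so heating must be first.

heating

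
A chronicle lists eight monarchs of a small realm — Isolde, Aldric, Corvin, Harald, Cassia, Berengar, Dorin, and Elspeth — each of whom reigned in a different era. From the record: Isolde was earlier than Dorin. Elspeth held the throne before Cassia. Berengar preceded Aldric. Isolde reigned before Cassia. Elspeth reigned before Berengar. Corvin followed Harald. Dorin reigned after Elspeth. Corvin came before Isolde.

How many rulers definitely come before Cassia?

4

Directly stated before Cassia: Elspeth and Isolde.
Corvin reaches Cassia via Corvin → Isolde → Cassia.
Harald reaches Cassia via Harald → Corvin → Isolde → Cassia.
That's Corvin, Elspeth, Harald, and Isolde — 4 in all.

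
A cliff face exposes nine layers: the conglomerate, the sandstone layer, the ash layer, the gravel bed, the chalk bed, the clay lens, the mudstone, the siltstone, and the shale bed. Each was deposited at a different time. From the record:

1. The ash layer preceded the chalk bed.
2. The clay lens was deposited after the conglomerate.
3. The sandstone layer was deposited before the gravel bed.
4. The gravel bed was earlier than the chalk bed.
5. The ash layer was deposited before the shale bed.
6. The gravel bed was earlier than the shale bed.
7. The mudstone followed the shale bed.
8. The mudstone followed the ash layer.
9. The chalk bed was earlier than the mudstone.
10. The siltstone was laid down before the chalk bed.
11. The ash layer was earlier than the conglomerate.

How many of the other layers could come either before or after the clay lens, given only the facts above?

6

Forced before the clay lens: the ash layer and the conglomerate.
That leaves the chalk bed, the gravel bed, the mudstone, the sandstone layer, the shale bed, and the siltstone with no forced order relative to the clay lens — 6.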